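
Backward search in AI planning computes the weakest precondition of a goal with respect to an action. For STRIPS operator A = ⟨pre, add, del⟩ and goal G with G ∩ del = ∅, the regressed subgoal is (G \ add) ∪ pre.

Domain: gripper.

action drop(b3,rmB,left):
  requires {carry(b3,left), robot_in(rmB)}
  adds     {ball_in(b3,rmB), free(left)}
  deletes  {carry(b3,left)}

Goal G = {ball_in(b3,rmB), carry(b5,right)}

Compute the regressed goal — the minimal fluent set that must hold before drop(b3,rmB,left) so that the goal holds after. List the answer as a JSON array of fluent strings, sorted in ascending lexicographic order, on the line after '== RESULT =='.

Compute (G \ add) ∪ pre:
  G ∩ del = {}  (empty — regression defined)
  G \ add = {ball_in(b3,rmB), carry(b5,right)} \ {ball_in(b3,rmB), free(left)} = {carry(b5,right)}
  ∪ pre   = {carry(b5,right)} ∪ {carry(b3,left), robot_in(rmB)}
          = {carry(b3,left), carry(b5,right), robot_in(rmB)}

== RESULT ==
["carry(b3,left)", "carry(b5,right)", "robot_in(rmB)"]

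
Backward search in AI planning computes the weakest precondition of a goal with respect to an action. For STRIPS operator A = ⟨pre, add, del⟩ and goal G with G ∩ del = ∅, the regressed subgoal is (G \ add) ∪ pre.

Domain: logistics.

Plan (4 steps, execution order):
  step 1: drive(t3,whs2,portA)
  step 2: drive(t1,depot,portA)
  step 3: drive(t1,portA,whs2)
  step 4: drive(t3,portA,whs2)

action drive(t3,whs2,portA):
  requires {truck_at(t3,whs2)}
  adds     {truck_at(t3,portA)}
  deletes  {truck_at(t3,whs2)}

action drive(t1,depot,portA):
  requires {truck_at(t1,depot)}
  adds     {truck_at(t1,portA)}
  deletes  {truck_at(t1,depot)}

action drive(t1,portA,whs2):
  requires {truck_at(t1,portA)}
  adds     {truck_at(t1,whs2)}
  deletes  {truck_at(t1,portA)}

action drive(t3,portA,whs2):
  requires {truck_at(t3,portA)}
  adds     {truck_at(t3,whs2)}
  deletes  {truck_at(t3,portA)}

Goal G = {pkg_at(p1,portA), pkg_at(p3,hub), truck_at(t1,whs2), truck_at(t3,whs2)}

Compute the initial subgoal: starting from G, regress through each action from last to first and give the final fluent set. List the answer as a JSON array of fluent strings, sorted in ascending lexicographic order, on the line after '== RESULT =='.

Work backward from the goal:
  through step 4 (drive(t3,portA,whs2)): drop {truck_at(t3,whs2)}, keep {pkg_at(p1,portA), pkg_at(p3,hub), truck_at(t1,whs2)}, require {truck_at(t3,portA)}
    → {pkg_at(p1,portA), pkg_at(p3,hub), truck_at(t1,whs2), truck_at(t3,portA)}
  through step 3 (drive(t1,portA,whs2)): drop {truck_at(t1,whs2)}, keep {pkg_at(p1,portA), pkg_at(p3,hub), truck_at(t3,portA)}, require {truck_at(t1,portA)}
    → {pkg_at(p1,portA), pkg_at(p3,hub), truck_at(t1,portA), truck_at(t3,portA)}
  through step 2 (drive(t1,depot,portA)): drop {truck_at(t1,portA)}, keep {pkg_at(p1,portA), pkg_at(p3,hub), truck_at(t3,portA)}, require {truck_at(t1,depot)}
    → {pkg_at(p1,portA), pkg_at(p3,hub), truck_at(t1,depot), truck_at(t3,portA)}
  through step 1 (drive(t3,whs2,portA)): drop {truck_at(t3,portA)}, keep {pkg_at(p1,portA), pkg_at(p3,hub), truck_at(t1,depot)}, require {truck_at(t3,whs2)}
    → {pkg_at(p1,portA), pkg_at(p3,hub), truck_at(t1,depot), truck_at(t3,whs2)}

== RESULT ==
["pkg_at(p1,portA)", "pkg_at(p3,hub)", "truck_at(t1,depot)", "truck_at(t3,whs2)"]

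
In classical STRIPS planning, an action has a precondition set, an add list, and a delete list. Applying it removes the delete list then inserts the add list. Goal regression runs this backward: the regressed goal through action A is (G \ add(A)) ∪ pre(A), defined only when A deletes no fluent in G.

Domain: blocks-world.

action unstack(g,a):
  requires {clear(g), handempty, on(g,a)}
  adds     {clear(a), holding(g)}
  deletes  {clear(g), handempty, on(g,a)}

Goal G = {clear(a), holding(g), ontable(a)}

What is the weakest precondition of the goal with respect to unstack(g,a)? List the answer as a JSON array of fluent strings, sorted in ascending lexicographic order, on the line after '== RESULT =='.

Regress:
  G ∩ del = {}  (empty — regression defined)
  G \ add = {clear(a), holding(g), ontable(a)} \ {clear(a), holding(g)} = {ontable(a)}
  ∪ pre   = {ontable(a)} ∪ {clear(g), handempty, on(g,a)}
          = {clear(g), handempty, on(g,a), ontable(a)}

== RESULT ==
["clear(g)", "handempty", "on(g,a)", "ontable(a)"]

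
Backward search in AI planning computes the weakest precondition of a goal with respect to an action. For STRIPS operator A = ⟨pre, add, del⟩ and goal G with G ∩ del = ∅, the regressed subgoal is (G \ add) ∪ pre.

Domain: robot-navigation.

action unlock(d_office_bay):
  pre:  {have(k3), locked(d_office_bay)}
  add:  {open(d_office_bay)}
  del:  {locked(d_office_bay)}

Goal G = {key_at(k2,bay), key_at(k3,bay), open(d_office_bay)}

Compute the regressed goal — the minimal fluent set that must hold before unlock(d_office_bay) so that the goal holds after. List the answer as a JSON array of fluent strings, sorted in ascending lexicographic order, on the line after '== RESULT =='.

Regress:
  G ∩ del = {}  (empty — regression defined)
  G \ add = {key_at(k2,bay), key_at(k3,bay), open(d_office_bay)} \ {open(d_office_bay)} = {key_at(k2,bay), key_at(k3,bay)}
  ∪ pre   = {key_at(k2,bay), key_at(k3,bay)} ∪ {have(k3), locked(d_office_bay)}
          = {have(k3), key_at(k2,bay), key_at(k3,bay), locked(d_office_bay)}

== RESULT ==
["have(k3)", "key_at(k2,bay)", "key_at(k3,bay)", "locked(d_office_bay)"]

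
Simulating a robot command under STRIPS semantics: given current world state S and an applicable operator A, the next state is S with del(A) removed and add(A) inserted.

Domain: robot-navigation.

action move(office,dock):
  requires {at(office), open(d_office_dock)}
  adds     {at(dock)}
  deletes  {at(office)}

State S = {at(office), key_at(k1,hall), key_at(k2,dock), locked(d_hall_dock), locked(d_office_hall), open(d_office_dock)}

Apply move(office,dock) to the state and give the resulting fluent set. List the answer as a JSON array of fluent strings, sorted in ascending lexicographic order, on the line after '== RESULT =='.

Compute (S \ del) ∪ add:
  pre ⊆ S: {at(office), open(d_office_dock)} ⊆ S  — applicable
  S \ del = {key_at(k1,hall), key_at(k2,dock), locked(d_hall_dock), locked(d_office_hall), open(d_office_dock)}
  ∪ add   = {at(dock), key_at(k1,hall), key_at(k2,dock), locked(d_hall_dock), locked(d_office_hall), open(d_office_dock)}

== RESULT ==
["at(dock)", "key_at(k1,hall)", "key_at(k2,dock)", "locked(d_hall_dock)", "locked(d_office_hall)", "open(d_office_dock)"]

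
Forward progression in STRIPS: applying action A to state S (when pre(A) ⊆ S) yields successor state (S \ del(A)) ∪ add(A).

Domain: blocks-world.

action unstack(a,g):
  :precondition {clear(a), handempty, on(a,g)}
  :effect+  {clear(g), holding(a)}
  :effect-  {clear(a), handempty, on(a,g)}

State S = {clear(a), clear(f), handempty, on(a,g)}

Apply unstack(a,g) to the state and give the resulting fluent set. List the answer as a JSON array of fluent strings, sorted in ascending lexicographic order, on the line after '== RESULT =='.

Progress:
  pre ⊆ S: {clear(a), handempty, on(a,g)} ⊆ S  — applicable
  S \ del = {clear(f)}
  ∪ add   = {clear(f), clear(g), holding(a)}

== RESULT ==
["clear(f)", "clear(g)", "holding(a)"]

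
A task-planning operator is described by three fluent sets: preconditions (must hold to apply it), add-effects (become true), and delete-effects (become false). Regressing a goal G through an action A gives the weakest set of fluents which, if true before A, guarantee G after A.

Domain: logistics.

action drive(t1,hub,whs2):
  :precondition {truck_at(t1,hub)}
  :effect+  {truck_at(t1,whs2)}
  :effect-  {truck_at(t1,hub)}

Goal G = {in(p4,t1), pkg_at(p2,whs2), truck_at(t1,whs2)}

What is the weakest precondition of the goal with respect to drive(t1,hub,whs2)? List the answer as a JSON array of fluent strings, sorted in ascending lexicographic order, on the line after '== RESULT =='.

Compute (G \ add) ∪ pre:
  G ∩ del = {}  (empty — regression defined)
  G \ add = {in(p4,t1), pkg_at(p2,whs2), truck_at(t1,whs2)} \ {truck_at(t1,whs2)} = {in(p4,t1), pkg_at(p2,whs2)}
  ∪ pre   = {in(p4,t1), pkg_at(p2,whs2)} ∪ {truck_at(t1,hub)}
          = {in(p4,t1), pkg_at(p2,whs2), truck_at(t1,hub)}

== RESULT ==
["in(p4,t1)", "pkg_at(p2,whs2)", "truck_at(t1,hub)"]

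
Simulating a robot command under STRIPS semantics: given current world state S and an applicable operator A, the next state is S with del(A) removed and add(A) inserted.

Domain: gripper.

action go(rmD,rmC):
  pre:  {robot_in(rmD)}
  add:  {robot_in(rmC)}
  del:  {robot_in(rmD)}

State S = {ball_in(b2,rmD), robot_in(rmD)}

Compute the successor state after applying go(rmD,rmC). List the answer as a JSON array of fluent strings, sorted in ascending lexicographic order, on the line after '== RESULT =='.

Progress:
  pre ⊆ S: {robot_in(rmD)} ⊆ S  — applicable
  S \ del = {ball_in(b2,rmD)}
  ∪ add   = {ball_in(b2,rmD), robot_in(rmC)}

== RESULT ==
["ball_in(b2,rmD)", "robot_in(rmC)"]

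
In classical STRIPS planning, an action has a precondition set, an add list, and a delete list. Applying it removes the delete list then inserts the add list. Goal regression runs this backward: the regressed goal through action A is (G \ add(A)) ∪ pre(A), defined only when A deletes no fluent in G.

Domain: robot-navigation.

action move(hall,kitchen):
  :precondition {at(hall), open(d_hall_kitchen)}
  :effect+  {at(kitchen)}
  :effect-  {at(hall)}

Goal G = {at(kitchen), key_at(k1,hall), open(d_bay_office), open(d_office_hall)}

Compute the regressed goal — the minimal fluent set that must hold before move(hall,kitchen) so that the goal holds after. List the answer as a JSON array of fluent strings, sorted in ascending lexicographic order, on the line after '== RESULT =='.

Compute (G \ add) ∪ pre:
  G ∩ del = {}  (empty — regression defined)
  G \ add = {at(kitchen), key_at(k1,hall), open(d_bay_office), open(d_office_hall)} \ {at(kitchen)} = {key_at(k1,hall), open(d_bay_office), open(d_office_hall)}
  ∪ pre   = {key_at(k1,hall), open(d_bay_office), open(d_office_hall)} ∪ {at(hall), open(d_hall_kitchen)}
          = {at(hall), key_at(k1,hall), open(d_bay_office), open(d_hall_kitchen), open(d_office_hall)}

== RESULT ==
["at(hall)", "key_at(k1,hall)", "open(d_bay_office)", "open(d_hall_kitchen)", "open(d_office_hall)"]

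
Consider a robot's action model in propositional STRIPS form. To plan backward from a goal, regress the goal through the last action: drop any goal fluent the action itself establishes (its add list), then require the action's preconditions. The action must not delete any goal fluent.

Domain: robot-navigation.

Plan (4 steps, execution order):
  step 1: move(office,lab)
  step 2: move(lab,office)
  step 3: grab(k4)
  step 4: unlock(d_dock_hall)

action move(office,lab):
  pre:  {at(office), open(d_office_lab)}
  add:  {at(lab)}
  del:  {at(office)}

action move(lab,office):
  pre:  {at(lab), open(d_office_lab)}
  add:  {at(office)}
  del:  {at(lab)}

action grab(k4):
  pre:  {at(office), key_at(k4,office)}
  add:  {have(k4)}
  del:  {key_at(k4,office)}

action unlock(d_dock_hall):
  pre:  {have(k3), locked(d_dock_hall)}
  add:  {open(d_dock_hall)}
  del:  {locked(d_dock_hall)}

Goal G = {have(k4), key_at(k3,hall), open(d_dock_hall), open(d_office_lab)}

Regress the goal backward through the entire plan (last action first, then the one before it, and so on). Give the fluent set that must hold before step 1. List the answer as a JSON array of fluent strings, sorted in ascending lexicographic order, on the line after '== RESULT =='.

Regress step by step:
  through step 4 (unlock(d_dock_hall)): drop {open(d_dock_hall)}, keep {have(k4), key_at(k3,hall), open(d_office_lab)}, require {have(k3), locked(d_dock_hall)}
    → {have(k3), have(k4), key_at(k3,hall), locked(d_dock_hall), open(d_office_lab)}
  through step 3 (grab(k4)): drop {have(k4)}, keep {have(k3), key_at(k3,hall), locked(d_dock_hall), open(d_office_lab)}, require {at(office), key_at(k4,office)}
    → {at(office), have(k3), key_at(k3,hall), key_at(k4,office), locked(d_dock_hall), open(d_office_lab)}
  through step 2 (move(lab,office)): drop {at(office)}, keep {have(k3), key_at(k3,hall), key_at(k4,office), locked(d_dock_hall), open(d_office_lab)}, require {at(lab), open(d_office_lab)}
    → {at(lab), have(k3), key_at(k3,hall), key_at(k4,office), locked(d_dock_hall), open(d_office_lab)}
  through step 1 (move(office,lab)): drop {at(lab)}, keep {have(k3), key_at(k3,hall), key_at(k4,office), locked(d_dock_hall), open(d_office_lab)}, require {at(office), open(d_office_lab)}
    → {at(office), have(k3), key_at(k3,hall), key_at(k4,office), locked(d_dock_hall), open(d_office_lab)}

== RESULT ==
["at(office)", "have(k3)", "key_at(k3,hall)", "key_at(k4,office)", "locked(d_dock_hall)", "open(d_office_lab)"]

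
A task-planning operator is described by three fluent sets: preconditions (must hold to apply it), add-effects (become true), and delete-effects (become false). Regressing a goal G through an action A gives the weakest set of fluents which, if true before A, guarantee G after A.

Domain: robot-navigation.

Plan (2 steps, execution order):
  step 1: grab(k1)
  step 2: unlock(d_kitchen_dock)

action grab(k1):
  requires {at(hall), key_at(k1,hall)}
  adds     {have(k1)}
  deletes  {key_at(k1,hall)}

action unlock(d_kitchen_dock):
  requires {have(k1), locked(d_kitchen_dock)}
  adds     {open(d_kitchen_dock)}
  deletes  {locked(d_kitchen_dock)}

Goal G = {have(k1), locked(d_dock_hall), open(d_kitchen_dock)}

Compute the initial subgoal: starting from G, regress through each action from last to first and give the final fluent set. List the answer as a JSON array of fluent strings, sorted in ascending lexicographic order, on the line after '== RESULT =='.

Work backward from the goal:
  through step 2 (unlock(d_kitchen_dock)): drop {open(d_kitchen_dock)}, keep {have(k1), locked(d_dock_hall)}, require {have(k1), locked(d_kitchen_dock)}
    → {have(k1), locked(d_dock_hall), locked(d_kitchen_dock)}
  through step 1 (grab(k1)): drop {have(k1)}, keep {locked(d_dock_hall), locked(d_kitchen_dock)}, require {at(hall), key_at(k1,hall)}
    → {at(hall), key_at(k1,hall), locked(d_dock_hall), locked(d_kitchen_dock)}

== RESULT ==
["at(hall)", "key_at(k1,hall)", "locked(d_dock_hall)", "locked(d_kitchen_dock)"]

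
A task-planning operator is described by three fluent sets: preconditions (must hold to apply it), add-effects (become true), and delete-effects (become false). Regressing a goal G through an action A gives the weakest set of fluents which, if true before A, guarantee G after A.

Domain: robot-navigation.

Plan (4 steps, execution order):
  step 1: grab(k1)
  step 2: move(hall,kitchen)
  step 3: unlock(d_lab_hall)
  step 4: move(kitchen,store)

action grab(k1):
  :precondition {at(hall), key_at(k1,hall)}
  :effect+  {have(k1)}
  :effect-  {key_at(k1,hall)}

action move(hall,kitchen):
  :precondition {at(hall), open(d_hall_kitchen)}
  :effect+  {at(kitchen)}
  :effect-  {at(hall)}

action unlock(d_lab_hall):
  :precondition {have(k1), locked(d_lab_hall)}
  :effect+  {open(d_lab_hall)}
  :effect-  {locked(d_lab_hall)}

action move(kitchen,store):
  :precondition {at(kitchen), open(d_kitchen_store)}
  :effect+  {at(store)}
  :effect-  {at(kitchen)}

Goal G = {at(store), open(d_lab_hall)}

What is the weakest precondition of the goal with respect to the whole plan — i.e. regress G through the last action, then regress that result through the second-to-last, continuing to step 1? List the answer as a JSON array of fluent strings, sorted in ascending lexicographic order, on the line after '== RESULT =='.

Work backward from the goal:
  through step 4 (move(kitchen,store)): drop {at(store)}, keep {open(d_lab_hall)}, require {at(kitchen), open(d_kitchen_store)}
    → {at(kitchen), open(d_kitchen_store), open(d_lab_hall)}
  through step 3 (unlock(d_lab_hall)): drop {open(d_lab_hall)}, keep {at(kitchen), open(d_kitchen_store)}, require {have(k1), locked(d_lab_hall)}
    → {at(kitchen), have(k1), locked(d_lab_hall), open(d_kitchen_store)}
  through step 2 (move(hall,kitchen)): drop {at(kitchen)}, keep {have(k1), locked(d_lab_hall), open(d_kitchen_store)}, require {at(hall), open(d_hall_kitchen)}
    → {at(hall), have(k1), locked(d_lab_hall), open(d_hall_kitchen), open(d_kitchen_store)}
  through step 1 (grab(k1)): drop {have(k1)}, keep {at(hall), locked(d_lab_hall), open(d_hall_kitchen), open(d_kitchen_store)}, require {at(hall), key_at(k1,hall)}
    → {at(hall), key_at(k1,hall), locked(d_lab_hall), open(d_hall_kitchen), open(d_kitchen_store)}

== RESULT ==
["at(hall)", "key_at(k1,hall)", "locked(d_lab_hall)", "open(d_hall_kitchen)", "open(d_kitchen_store)"]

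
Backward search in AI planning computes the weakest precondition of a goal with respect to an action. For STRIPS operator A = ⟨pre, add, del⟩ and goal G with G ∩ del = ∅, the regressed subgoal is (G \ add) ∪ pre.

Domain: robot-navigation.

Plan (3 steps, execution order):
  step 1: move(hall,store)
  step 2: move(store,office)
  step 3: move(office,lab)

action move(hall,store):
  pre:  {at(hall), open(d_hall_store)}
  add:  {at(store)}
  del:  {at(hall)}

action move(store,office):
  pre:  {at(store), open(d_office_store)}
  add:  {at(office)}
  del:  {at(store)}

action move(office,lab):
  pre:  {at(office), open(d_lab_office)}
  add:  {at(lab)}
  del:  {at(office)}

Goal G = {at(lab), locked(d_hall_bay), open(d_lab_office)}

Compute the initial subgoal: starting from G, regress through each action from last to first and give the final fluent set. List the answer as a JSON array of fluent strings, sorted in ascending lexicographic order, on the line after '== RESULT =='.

Regress step by step:
  through step 3 (move(office,lab)): drop {at(lab)}, keep {locked(d_hall_bay), open(d_lab_office)}, require {at(office), open(d_lab_office)}
    → {at(office), locked(d_hall_bay), open(d_lab_office)}
  through step 2 (move(store,office)): drop {at(office)}, keep {locked(d_hall_bay), open(d_lab_office)}, require {at(store), open(d_office_store)}
    → {at(store), locked(d_hall_bay), open(d_lab_office), open(d_office_store)}
  through step 1 (move(hall,store)): drop {at(store)}, keep {locked(d_hall_bay), open(d_lab_office), open(d_office_store)}, require {at(hall), open(d_hall_store)}
    → {at(hall), locked(d_hall_bay), open(d_hall_store), open(d_lab_office), open(d_office_store)}

== RESULT ==
["at(hall)", "locked(d_hall_bay)", "open(d_hall_store)", "open(d_lab_office)", "open(d_office_store)"]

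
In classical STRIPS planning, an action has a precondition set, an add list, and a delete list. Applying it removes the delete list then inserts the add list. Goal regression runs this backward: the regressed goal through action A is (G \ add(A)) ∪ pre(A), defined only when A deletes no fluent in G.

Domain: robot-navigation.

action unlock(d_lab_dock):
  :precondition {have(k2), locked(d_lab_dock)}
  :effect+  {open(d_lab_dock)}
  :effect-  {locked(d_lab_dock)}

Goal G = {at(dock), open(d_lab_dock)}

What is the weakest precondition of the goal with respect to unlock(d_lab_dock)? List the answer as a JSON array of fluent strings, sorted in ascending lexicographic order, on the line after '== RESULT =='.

Regress:
  G ∩ del = {}  (empty — regression defined)
  G \ add = {at(dock), open(d_lab_dock)} \ {open(d_lab_dock)} = {at(dock)}
  ∪ pre   = {at(dock)} ∪ {have(k2), locked(d_lab_dock)}
          = {at(dock), have(k2), locked(d_lab_dock)}

== RESULT ==
["at(dock)", "have(k2)", "locked(d_lab_dock)"]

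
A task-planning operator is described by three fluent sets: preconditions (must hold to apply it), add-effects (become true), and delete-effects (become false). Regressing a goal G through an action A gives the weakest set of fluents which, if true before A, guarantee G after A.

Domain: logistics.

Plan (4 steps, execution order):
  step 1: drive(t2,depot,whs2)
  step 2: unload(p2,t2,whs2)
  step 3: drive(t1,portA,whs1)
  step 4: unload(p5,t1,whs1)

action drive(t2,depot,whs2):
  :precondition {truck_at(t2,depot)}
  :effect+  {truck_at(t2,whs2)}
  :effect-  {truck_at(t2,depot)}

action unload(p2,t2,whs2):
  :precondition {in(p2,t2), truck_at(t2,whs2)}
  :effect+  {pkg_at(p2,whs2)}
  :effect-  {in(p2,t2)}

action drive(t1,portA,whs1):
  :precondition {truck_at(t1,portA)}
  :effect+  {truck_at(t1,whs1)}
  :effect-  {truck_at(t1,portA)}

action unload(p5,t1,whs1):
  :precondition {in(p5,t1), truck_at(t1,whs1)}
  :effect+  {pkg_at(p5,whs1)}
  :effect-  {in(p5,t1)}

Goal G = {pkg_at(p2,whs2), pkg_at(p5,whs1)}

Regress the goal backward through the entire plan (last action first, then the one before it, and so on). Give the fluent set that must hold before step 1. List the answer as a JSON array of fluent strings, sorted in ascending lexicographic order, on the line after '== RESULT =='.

Regress step by step:
  through step 4 (unload(p5,t1,whs1)): drop {pkg_at(p5,whs1)}, keep {pkg_at(p2,whs2)}, require {in(p5,t1), truck_at(t1,whs1)}
    → {in(p5,t1), pkg_at(p2,whs2), truck_at(t1,whs1)}
  through step 3 (drive(t1,portA,whs1)): drop {truck_at(t1,whs1)}, keep {in(p5,t1), pkg_at(p2,whs2)}, require {truck_at(t1,portA)}
    → {in(p5,t1), pkg_at(p2,whs2), truck_at(t1,portA)}
  through step 2 (unload(p2,t2,whs2)): drop {pkg_at(p2,whs2)}, keep {in(p5,t1), truck_at(t1,portA)}, require {in(p2,t2), truck_at(t2,whs2)}
    → {in(p2,t2), in(p5,t1), truck_at(t1,portA), truck_at(t2,whs2)}
  through step 1 (drive(t2,depot,whs2)): drop {truck_at(t2,whs2)}, keep {in(p2,t2), in(p5,t1), truck_at(t1,portA)}, require {truck_at(t2,depot)}
    → {in(p2,t2), in(p5,t1), truck_at(t1,portA), truck_at(t2,depot)}

== RESULT ==
["in(p2,t2)", "in(p5,t1)", "truck_at(t1,portA)", "truck_at(t2,depot)"]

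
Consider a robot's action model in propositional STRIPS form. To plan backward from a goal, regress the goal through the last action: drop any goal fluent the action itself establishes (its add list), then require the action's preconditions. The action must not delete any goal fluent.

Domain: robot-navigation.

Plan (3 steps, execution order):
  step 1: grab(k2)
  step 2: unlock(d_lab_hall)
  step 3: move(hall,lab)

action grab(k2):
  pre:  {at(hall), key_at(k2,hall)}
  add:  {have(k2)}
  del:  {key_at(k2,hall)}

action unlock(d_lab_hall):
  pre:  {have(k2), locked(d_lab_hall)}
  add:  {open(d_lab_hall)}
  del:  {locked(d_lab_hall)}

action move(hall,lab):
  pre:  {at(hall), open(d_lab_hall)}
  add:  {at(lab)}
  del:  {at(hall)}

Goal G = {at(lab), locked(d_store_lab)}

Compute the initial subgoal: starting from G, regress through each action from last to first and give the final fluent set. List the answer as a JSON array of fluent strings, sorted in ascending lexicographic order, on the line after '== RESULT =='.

Work backward from the goal:
  through step 3 (move(hall,lab)): drop {at(lab)}, keep {locked(d_store_lab)}, require {at(hall), open(d_lab_hall)}
    → {at(hall), locked(d_store_lab), open(d_lab_hall)}
  through step 2 (unlock(d_lab_hall)): drop {open(d_lab_hall)}, keep {at(hall), locked(d_store_lab)}, require {have(k2), locked(d_lab_hall)}
    → {at(hall), have(k2), locked(d_lab_hall), locked(d_store_lab)}
  through step 1 (grab(k2)): drop {have(k2)}, keep {at(hall), locked(d_lab_hall), locked(d_store_lab)}, require {at(hall), key_at(k2,hall)}
    → {at(hall), key_at(k2,hall), locked(d_lab_hall), locked(d_store_lab)}

== RESULT ==
["at(hall)", "key_at(k2,hall)", "locked(d_lab_hall)", "locked(d_store_lab)"]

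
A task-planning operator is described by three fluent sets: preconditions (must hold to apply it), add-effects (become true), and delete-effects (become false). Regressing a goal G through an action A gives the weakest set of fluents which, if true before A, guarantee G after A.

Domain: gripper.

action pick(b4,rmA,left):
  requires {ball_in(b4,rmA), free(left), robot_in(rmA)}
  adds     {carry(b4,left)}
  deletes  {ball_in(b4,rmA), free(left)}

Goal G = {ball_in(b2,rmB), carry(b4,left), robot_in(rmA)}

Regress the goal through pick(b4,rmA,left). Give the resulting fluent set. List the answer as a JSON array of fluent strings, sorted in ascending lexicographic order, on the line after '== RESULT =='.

Regress:
  G ∩ del = {}  (empty — regression defined)
  G \ add = {ball_in(b2,rmB), carry(b4,left), robot_in(rmA)} \ {carry(b4,left)} = {ball_in(b2,rmB), robot_in(rmA)}
  ∪ pre   = {ball_in(b2,rmB), robot_in(rmA)} ∪ {ball_in(b4,rmA), free(left), robot_in(rmA)}
          = {ball_in(b2,rmB), ball_in(b4,rmA), free(left), robot_in(rmA)}

== RESULT ==
["ball_in(b2,rmB)", "ball_in(b4,rmA)", "free(left)", "robot_in(rmA)"]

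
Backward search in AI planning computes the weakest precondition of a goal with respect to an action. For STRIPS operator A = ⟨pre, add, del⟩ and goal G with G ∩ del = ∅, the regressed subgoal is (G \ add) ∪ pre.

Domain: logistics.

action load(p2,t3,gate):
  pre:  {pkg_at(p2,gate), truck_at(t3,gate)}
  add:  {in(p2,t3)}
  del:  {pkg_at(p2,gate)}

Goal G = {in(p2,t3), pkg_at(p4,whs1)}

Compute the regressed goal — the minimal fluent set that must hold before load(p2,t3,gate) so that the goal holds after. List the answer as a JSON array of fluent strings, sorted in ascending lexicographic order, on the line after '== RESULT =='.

Regress:
  G ∩ del = {}  (empty — regression defined)
  G \ add = {in(p2,t3), pkg_at(p4,whs1)} \ {in(p2,t3)} = {pkg_at(p4,whs1)}
  ∪ pre   = {pkg_at(p4,whs1)} ∪ {pkg_at(p2,gate), truck_at(t3,gate)}
          = {pkg_at(p2,gate), pkg_at(p4,whs1), truck_at(t3,gate)}

== RESULT ==
["pkg_at(p2,gate)", "pkg_at(p4,whs1)", "truck_at(t3,gate)"]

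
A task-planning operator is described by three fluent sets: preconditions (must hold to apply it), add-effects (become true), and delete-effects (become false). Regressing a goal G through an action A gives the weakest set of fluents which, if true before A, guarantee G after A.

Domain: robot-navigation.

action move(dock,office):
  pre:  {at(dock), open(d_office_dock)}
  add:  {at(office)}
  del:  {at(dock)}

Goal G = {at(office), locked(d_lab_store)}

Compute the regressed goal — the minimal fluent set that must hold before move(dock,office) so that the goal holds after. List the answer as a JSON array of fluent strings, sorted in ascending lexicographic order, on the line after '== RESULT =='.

Regress:
  G ∩ del = {}  (empty — regression defined)
  G \ add = {at(office), locked(d_lab_store)} \ {at(office)} = {locked(d_lab_store)}
  ∪ pre   = {locked(d_lab_store)} ∪ {at(dock), open(d_office_dock)}
          = {at(dock), locked(d_lab_store), open(d_office_dock)}

== RESULT ==
["at(dock)", "locked(d_lab_store)", "open(d_office_dock)"]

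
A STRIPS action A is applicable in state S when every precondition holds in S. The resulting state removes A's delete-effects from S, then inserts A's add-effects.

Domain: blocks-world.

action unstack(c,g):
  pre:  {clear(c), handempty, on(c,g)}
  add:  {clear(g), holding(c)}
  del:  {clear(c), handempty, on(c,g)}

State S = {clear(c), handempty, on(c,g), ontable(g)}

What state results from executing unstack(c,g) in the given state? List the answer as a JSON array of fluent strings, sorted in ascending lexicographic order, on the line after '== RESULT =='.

Progress:
  pre ⊆ S: {clear(c), handempty, on(c,g)} ⊆ S  — applicable
  S \ del = {ontable(g)}
  ∪ add   = {clear(g), holding(c), ontable(g)}

== RESULT ==
["clear(g)", "holding(c)", "ontable(g)"]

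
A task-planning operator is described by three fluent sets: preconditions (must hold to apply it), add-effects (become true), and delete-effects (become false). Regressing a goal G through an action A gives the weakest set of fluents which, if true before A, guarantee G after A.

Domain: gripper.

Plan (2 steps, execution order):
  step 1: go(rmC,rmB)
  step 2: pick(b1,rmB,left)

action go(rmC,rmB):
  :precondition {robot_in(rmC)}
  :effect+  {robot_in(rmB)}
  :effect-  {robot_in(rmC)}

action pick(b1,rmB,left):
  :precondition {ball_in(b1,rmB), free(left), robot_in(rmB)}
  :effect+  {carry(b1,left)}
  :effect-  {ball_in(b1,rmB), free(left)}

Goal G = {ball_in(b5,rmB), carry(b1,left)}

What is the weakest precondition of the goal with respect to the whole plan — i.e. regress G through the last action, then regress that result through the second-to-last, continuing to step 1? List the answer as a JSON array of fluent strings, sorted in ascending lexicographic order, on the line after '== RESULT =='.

Work backward from the goal:
  through step 2 (pick(b1,rmB,left)): drop {carry(b1,left)}, keep {ball_in(b5,rmB)}, require {ball_in(b1,rmB), free(left), robot_in(rmB)}
    → {ball_in(b1,rmB), ball_in(b5,rmB), free(left), robot_in(rmB)}
  through step 1 (go(rmC,rmB)): drop {robot_in(rmB)}, keep {ball_in(b1,rmB), ball_in(b5,rmB), free(left)}, require {robot_in(rmC)}
    → {ball_in(b1,rmB), ball_in(b5,rmB), free(left), robot_in(rmC)}

== RESULT ==
["ball_in(b1,rmB)", "ball_in(b5,rmB)", "free(left)", "robot_in(rmC)"]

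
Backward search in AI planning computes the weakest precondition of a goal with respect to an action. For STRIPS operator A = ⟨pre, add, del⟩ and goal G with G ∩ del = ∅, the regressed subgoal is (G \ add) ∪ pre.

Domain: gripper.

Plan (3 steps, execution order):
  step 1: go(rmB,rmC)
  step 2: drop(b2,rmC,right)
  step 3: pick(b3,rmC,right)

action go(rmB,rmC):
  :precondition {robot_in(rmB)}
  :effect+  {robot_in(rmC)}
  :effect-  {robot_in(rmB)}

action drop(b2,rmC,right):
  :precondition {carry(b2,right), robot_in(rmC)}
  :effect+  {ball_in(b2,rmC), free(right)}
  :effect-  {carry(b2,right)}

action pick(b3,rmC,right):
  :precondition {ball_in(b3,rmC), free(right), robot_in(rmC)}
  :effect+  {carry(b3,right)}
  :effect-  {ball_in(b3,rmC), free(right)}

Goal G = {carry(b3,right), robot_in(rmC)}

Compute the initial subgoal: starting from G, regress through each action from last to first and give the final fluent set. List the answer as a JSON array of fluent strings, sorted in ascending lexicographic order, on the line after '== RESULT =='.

Regress step by step:
  through step 3 (pick(b3,rmC,right)): drop {carry(b3,right)}, keep {robot_in(rmC)}, require {ball_in(b3,rmC), free(right), robot_in(rmC)}
    → {ball_in(b3,rmC), free(right), robot_in(rmC)}
  through step 2 (drop(b2,rmC,right)): drop {free(right)}, keep {ball_in(b3,rmC), robot_in(rmC)}, require {carry(b2,right), robot_in(rmC)}
    → {ball_in(b3,rmC), carry(b2,right), robot_in(rmC)}
  through step 1 (go(rmB,rmC)): drop {robot_in(rmC)}, keep {ball_in(b3,rmC), carry(b2,right)}, require {robot_in(rmB)}
    → {ball_in(b3,rmC), carry(b2,right), robot_in(rmB)}

== RESULT ==
["ball_in(b3,rmC)", "carry(b2,right)", "robot_in(rmB)"]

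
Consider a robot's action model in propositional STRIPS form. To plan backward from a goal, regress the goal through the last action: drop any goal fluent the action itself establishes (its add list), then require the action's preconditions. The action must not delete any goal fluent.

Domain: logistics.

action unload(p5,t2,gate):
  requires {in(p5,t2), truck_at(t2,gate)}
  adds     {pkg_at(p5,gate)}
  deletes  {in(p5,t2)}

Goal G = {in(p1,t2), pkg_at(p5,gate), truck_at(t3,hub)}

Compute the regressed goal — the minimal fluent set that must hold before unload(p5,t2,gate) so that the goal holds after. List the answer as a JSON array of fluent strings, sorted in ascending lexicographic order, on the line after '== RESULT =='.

Compute (G \ add) ∪ pre:
  G ∩ del = {}  (empty — regression defined)
  G \ add = {in(p1,t2), pkg_at(p5,gate), truck_at(t3,hub)} \ {pkg_at(p5,gate)} = {in(p1,t2), truck_at(t3,hub)}
  ∪ pre   = {in(p1,t2), truck_at(t3,hub)} ∪ {in(p5,t2), truck_at(t2,gate)}
          = {in(p1,t2), in(p5,t2), truck_at(t2,gate), truck_at(t3,hub)}

== RESULT ==
["in(p1,t2)", "in(p5,t2)", "truck_at(t2,gate)", "truck_at(t3,hub)"]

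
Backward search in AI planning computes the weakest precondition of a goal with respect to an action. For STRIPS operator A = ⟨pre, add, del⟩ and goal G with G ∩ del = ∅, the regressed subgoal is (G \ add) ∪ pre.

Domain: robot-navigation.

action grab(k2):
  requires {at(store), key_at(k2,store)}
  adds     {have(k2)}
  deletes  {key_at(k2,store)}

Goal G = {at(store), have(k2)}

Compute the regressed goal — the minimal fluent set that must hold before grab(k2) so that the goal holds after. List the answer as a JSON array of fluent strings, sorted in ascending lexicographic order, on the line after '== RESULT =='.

Regress:
  G ∩ del = {}  (empty — regression defined)
  G \ add = {at(store), have(k2)} \ {have(k2)} = {at(store)}
  ∪ pre   = {at(store)} ∪ {at(store), key_at(k2,store)}
          = {at(store), key_at(k2,store)}

== RESULT ==
["at(store)", "key_at(k2,store)"]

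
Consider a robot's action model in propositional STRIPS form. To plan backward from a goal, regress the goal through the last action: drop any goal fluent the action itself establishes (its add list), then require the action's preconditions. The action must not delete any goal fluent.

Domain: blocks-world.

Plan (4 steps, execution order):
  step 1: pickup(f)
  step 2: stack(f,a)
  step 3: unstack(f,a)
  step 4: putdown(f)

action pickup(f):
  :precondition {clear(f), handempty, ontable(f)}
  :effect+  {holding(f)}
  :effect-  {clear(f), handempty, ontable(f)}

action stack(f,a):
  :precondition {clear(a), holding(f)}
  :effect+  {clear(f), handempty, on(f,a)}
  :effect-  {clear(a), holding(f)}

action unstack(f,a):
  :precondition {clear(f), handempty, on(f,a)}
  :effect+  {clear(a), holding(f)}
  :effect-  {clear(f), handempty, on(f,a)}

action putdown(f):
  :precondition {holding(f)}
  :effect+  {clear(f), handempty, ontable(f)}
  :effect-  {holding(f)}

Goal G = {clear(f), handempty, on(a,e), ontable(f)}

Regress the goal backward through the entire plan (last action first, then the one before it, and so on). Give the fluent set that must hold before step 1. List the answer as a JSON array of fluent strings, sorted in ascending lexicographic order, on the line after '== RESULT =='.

Work backward from the goal:
  through step 4 (putdown(f)): drop {clear(f), handempty, ontable(f)}, keep {on(a,e)}, require {holding(f)}
    → {holding(f), on(a,e)}
  through step 3 (unstack(f,a)): drop {holding(f)}, keep {on(a,e)}, require {clear(f), handempty, on(f,a)}
    → {clear(f), handempty, on(a,e), on(f,a)}
  through step 2 (stack(f,a)): drop {clear(f), handempty, on(f,a)}, keep {on(a,e)}, require {clear(a), holding(f)}
    → {clear(a), holding(f), on(a,e)}
  through step 1 (pickup(f)): drop {holding(f)}, keep {clear(a), on(a,e)}, require {clear(f), handempty, ontable(f)}
    → {clear(a), clear(f), handempty, on(a,e), ontable(f)}

== RESULT ==
["clear(a)", "clear(f)", "handempty", "on(a,e)", "ontable(f)"]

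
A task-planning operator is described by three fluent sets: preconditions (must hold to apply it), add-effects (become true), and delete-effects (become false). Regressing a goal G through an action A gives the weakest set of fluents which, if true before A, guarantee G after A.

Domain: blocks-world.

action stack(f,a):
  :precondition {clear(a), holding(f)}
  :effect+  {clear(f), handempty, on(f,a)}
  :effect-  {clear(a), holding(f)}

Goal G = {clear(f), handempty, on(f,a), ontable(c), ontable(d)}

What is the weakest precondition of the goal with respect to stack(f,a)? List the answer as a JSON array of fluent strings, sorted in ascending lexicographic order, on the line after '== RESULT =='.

Compute (G \ add) ∪ pre:
  G ∩ del = {}  (empty — regression defined)
  G \ add = {clear(f), handempty, on(f,a), ontable(c), ontable(d)} \ {clear(f), handempty, on(f,a)} = {ontable(c), ontable(d)}
  ∪ pre   = {ontable(c), ontable(d)} ∪ {clear(a), holding(f)}
          = {clear(a), holding(f), ontable(c), ontable(d)}

== RESULT ==
["clear(a)", "holding(f)", "ontable(c)", "ontable(d)"]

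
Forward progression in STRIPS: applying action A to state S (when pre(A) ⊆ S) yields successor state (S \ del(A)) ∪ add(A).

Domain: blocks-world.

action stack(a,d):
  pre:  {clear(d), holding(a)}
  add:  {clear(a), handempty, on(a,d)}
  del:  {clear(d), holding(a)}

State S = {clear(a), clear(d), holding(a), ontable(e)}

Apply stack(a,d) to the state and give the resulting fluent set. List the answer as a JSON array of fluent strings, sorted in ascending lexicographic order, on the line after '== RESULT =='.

Progress:
  pre ⊆ S: {clear(d), holding(a)} ⊆ S  — applicable
  S \ del = {clear(a), ontable(e)}
  ∪ add   = {clear(a), handempty, on(a,d), ontable(e)}

== RESULT ==
["clear(a)", "handempty", "on(a,d)", "ontable(e)"]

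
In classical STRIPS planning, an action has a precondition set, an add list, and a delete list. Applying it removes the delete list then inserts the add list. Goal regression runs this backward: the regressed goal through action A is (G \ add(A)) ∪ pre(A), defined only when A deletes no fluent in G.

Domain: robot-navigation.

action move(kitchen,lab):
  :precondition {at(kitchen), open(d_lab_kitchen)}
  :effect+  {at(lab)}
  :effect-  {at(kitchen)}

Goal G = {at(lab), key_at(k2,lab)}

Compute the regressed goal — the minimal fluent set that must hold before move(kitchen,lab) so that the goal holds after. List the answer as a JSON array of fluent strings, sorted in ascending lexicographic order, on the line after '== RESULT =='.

Regress:
  G ∩ del = {}  (empty — regression defined)
  G \ add = {at(lab), key_at(k2,lab)} \ {at(lab)} = {key_at(k2,lab)}
  ∪ pre   = {key_at(k2,lab)} ∪ {at(kitchen), open(d_lab_kitchen)}
          = {at(kitchen), key_at(k2,lab), open(d_lab_kitchen)}

== RESULT ==
["at(kitchen)", "key_at(k2,lab)", "open(d_lab_kitchen)"]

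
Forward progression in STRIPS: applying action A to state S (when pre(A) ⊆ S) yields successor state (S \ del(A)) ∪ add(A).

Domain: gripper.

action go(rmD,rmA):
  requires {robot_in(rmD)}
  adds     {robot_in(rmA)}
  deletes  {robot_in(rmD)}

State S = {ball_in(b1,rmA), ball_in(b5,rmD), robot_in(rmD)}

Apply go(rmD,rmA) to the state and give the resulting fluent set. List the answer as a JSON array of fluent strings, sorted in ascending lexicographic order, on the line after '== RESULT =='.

Compute (S \ del) ∪ add:
  pre ⊆ S: {robot_in(rmD)} ⊆ S  — applicable
  S \ del = {ball_in(b1,rmA), ball_in(b5,rmD)}
  ∪ add   = {ball_in(b1,rmA), ball_in(b5,rmD), robot_in(rmA)}

== RESULT ==
["ball_in(b1,rmA)", "ball_in(b5,rmD)", "robot_in(rmA)"]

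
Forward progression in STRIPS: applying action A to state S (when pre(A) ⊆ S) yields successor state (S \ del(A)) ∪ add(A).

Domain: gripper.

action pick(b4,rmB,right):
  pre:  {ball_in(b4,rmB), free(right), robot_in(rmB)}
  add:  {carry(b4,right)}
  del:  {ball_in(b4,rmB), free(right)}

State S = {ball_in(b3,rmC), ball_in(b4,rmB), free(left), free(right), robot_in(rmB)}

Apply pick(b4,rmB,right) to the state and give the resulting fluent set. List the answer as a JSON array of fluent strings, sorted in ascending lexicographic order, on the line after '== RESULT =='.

Compute (S \ del) ∪ add:
  pre ⊆ S: {ball_in(b4,rmB), free(right), robot_in(rmB)} ⊆ S  — applicable
  S \ del = {ball_in(b3,rmC), free(left), robot_in(rmB)}
  ∪ add   = {ball_in(b3,rmC), carry(b4,right), free(left), robot_in(rmB)}

== RESULT ==
["ball_in(b3,rmC)", "carry(b4,right)", "free(left)", "robot_in(rmB)"]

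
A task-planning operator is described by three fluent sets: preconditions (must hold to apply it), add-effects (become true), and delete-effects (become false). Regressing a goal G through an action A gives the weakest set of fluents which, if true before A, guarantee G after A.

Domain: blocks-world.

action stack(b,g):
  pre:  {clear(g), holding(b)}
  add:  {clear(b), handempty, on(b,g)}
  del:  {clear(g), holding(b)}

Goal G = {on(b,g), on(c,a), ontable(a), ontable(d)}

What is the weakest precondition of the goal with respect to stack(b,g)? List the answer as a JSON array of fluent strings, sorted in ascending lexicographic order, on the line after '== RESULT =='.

Regress:
  G ∩ del = {}  (empty — regression defined)
  G \ add = {on(b,g), on(c,a), ontable(a), ontable(d)} \ {clear(b), handempty, on(b,g)} = {on(c,a), ontable(a), ontable(d)}
  ∪ pre   = {on(c,a), ontable(a), ontable(d)} ∪ {clear(g), holding(b)}
          = {clear(g), holding(b), on(c,a), ontable(a), ontable(d)}

== RESULT ==
["clear(g)", "holding(b)", "on(c,a)", "ontable(a)", "ontable(d)"]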